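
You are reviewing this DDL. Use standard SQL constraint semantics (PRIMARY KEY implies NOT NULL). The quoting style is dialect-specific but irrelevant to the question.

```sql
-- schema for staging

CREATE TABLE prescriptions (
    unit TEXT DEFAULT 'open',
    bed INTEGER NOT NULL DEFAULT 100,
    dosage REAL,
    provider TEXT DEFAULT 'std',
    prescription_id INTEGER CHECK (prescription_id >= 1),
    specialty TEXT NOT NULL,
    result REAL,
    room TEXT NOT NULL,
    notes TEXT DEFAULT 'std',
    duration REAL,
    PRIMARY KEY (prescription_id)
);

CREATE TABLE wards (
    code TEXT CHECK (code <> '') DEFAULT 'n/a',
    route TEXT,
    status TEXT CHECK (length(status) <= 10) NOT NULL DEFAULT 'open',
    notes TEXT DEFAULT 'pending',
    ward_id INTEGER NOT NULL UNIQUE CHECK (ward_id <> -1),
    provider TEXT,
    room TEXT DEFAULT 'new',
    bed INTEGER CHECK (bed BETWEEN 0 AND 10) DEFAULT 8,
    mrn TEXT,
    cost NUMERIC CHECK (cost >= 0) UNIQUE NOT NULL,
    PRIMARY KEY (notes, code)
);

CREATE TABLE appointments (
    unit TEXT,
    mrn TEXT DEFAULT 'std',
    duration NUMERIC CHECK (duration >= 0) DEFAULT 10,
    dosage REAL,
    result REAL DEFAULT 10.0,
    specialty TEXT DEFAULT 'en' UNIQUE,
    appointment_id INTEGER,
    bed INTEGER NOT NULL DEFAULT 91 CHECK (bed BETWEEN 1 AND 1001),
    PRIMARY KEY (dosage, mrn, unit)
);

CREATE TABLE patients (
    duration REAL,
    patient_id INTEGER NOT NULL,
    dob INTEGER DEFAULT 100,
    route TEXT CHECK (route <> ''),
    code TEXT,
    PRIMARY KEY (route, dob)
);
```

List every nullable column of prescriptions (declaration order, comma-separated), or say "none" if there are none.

unit, dosage, provider, result, notes, duration

- unit: DEFAULT only fills an omitted column; an explicit NULL is still allowed → nullable.
- bed: declared NOT NULL → not nullable.
- dosage: no NOT NULL constraint applies → nullable.
- provider: DEFAULT only fills an omitted column; an explicit NULL is still allowed → nullable.
- prescription_id: part of the PRIMARY KEY, which implies NOT NULL → not nullable.
- specialty: declared NOT NULL → not nullable.
- result: no NOT NULL constraint applies → nullable.
- room: declared NOT NULL → not nullable.
- notes: DEFAULT only fills an omitted column; an explicit NULL is still allowed → nullable.
- duration: no NOT NULL constraint applies → nullable.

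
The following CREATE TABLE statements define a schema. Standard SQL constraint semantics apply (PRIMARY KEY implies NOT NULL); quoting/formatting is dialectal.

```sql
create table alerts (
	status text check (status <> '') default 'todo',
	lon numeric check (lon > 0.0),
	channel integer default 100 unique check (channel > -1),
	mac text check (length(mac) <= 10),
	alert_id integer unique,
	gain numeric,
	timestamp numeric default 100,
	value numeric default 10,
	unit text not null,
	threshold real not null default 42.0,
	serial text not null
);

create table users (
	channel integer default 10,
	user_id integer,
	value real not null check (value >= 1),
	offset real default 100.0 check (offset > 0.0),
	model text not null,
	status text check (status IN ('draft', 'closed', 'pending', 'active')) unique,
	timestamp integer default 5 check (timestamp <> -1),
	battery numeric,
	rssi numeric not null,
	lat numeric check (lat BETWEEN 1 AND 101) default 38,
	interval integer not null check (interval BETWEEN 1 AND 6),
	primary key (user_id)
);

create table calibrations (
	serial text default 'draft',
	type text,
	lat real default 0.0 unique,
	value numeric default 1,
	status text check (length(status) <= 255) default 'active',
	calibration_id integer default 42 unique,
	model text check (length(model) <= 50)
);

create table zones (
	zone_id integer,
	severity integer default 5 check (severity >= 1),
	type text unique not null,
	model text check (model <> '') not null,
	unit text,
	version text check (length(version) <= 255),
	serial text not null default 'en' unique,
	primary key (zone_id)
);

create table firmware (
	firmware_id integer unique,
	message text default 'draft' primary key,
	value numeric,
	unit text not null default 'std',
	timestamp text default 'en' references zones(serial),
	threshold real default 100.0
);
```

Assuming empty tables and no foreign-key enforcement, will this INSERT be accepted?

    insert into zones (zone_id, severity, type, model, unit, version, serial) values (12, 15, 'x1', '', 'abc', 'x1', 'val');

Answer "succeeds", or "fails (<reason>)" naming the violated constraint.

fails (CHECK on model)

The value '' for model violates CHECK (model <> '').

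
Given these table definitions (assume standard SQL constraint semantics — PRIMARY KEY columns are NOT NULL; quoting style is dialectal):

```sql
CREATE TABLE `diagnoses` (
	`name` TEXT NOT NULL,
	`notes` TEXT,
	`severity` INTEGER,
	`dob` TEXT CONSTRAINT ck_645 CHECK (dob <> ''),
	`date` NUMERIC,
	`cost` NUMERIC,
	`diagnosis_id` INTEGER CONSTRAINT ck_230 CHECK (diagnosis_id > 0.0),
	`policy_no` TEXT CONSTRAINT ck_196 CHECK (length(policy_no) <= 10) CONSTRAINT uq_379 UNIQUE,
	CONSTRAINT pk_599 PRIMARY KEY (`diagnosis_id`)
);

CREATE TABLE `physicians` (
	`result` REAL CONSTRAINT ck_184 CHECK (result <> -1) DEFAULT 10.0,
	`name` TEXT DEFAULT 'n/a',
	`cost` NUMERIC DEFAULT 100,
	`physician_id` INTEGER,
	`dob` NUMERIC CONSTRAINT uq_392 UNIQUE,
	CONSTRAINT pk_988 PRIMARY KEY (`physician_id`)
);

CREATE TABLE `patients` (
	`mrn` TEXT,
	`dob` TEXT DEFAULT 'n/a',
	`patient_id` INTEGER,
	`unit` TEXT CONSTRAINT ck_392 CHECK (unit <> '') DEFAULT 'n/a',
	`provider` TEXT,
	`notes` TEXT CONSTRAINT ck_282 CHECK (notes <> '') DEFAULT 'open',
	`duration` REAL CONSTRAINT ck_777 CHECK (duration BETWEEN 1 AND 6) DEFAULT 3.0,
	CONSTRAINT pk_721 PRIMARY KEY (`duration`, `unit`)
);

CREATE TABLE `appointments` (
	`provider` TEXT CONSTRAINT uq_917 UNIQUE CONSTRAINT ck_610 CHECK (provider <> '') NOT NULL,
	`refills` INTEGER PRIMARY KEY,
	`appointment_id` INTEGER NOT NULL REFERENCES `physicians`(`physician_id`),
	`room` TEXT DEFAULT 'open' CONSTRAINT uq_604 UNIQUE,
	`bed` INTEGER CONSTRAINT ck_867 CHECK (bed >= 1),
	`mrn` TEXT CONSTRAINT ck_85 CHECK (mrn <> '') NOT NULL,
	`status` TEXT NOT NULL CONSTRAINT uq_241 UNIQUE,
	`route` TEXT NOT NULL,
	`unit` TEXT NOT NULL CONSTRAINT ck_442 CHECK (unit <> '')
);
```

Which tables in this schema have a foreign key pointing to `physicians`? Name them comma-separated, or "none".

appointments

- appointments.appointment_id references physicians(physician_id).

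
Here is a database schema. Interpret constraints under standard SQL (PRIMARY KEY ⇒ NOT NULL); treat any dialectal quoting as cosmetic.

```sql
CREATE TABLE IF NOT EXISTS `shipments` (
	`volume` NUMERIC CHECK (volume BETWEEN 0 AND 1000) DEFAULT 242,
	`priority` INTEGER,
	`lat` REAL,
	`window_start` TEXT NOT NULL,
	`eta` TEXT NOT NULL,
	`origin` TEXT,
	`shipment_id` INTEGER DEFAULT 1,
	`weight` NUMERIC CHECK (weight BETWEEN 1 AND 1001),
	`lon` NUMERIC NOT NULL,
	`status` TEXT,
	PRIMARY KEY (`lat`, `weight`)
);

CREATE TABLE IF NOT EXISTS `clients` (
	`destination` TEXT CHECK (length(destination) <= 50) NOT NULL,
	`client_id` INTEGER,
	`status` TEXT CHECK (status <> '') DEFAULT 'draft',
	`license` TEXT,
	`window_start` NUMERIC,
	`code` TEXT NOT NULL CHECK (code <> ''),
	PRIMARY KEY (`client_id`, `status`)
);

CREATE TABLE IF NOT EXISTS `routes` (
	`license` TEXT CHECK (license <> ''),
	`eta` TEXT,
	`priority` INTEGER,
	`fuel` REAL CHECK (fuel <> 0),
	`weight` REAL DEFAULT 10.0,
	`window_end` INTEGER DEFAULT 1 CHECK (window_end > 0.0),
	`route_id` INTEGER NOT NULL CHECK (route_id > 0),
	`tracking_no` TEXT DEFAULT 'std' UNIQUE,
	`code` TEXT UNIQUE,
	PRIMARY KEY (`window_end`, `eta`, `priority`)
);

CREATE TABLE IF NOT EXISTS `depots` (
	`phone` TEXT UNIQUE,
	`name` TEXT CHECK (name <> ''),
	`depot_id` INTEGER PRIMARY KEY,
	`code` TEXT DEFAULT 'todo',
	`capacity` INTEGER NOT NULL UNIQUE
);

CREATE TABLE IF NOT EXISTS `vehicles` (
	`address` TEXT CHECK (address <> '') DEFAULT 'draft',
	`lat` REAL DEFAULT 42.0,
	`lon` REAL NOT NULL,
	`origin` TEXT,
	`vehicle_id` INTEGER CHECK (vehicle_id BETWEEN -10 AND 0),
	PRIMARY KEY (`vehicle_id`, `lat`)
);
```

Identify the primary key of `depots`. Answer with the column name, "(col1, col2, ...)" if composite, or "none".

depot_id

depot_id is declared PRIMARY KEY inline on the column.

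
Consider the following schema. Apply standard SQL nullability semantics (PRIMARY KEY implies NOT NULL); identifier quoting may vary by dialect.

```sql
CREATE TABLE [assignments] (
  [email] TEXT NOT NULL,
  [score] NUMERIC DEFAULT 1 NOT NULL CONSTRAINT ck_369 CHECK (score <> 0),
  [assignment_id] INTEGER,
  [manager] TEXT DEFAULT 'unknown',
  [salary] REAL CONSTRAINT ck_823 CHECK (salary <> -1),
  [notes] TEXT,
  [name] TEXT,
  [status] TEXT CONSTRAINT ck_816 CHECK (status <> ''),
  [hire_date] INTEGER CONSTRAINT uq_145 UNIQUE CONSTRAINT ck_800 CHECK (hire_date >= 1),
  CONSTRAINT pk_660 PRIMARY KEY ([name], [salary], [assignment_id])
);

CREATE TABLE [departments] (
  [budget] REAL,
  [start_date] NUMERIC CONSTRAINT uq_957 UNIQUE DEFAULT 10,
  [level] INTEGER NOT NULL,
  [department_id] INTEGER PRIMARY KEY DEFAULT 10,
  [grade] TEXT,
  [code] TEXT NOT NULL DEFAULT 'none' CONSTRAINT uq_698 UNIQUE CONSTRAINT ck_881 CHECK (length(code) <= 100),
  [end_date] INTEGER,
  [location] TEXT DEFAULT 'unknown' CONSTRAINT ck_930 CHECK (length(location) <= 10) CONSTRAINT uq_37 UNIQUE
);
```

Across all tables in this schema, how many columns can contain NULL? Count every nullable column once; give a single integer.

9

assignments: 4 nullable (manager, notes, status, hire_date — PK (name, salary, assignment_id) and explicit NOT NULL columns excluded).
departments: 5 nullable (budget, start_date, grade, end_date, location — PK (department_id) and explicit NOT NULL columns excluded).
Total: 4 + 5 = 9.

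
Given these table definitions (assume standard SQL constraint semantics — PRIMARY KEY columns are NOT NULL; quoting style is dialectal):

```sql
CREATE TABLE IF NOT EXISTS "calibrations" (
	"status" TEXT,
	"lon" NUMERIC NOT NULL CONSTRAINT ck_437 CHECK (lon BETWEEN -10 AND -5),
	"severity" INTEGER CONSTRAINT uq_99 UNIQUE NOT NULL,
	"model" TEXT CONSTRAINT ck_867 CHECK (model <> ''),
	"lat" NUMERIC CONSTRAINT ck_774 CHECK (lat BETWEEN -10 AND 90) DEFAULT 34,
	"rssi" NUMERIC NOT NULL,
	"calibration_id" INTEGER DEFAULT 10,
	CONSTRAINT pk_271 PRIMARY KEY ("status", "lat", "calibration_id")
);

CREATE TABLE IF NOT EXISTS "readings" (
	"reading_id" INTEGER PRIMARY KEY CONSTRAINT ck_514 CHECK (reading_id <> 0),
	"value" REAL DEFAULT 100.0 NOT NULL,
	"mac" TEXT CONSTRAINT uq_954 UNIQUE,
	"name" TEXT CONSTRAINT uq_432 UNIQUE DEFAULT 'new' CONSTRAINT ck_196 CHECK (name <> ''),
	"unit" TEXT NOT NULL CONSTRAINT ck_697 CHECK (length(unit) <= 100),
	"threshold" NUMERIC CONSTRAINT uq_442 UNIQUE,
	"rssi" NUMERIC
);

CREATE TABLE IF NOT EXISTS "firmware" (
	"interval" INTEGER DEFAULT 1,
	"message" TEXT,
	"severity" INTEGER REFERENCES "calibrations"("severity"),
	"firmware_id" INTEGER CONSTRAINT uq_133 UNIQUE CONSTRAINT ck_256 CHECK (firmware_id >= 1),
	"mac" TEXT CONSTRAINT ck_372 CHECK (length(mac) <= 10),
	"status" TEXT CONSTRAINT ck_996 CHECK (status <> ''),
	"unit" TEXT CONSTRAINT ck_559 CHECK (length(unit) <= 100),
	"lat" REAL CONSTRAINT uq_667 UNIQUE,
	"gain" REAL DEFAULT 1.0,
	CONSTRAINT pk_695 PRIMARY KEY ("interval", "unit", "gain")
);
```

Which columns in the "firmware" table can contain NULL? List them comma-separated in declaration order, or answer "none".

message, severity, firmware_id, mac, status, lat

- interval: part of the PRIMARY KEY, which implies NOT NULL → not nullable.
- message: no NOT NULL constraint applies → nullable.
- severity: a foreign key column may be NULL unless separately constrained → nullable.
- firmware_id: CHECK does not forbid NULL (a CHECK constraint passes when its expression is NULL) → nullable.
- mac: CHECK does not forbid NULL (a CHECK constraint passes when its expression is NULL) → nullable.
- status: CHECK does not forbid NULL (a CHECK constraint passes when its expression is NULL) → nullable.
- unit: part of the PRIMARY KEY, which implies NOT NULL → not nullable.
- lat: UNIQUE does not imply NOT NULL → nullable.
- gain: part of the PRIMARY KEY, which implies NOT NULL → not nullable.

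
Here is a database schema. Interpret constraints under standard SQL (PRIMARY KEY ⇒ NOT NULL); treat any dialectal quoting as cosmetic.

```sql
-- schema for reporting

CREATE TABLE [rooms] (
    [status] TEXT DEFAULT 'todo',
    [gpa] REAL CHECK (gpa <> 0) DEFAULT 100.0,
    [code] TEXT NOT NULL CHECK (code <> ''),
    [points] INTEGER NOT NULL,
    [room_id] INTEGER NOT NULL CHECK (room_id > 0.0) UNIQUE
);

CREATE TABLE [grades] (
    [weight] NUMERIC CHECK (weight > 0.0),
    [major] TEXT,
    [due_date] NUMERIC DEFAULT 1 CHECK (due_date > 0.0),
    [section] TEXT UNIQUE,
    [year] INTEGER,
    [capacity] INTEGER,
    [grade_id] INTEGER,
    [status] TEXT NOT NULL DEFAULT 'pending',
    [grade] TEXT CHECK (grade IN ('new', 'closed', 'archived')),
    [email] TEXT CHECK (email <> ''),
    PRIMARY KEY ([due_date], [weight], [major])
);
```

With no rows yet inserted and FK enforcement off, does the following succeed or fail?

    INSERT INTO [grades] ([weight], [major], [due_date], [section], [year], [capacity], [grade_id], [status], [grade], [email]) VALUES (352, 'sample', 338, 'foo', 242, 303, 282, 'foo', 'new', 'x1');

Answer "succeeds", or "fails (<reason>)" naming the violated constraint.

NOT NULL columns: due_date is supplied; major is supplied; status is supplied; weight is supplied.
CHECK constraints: 352 satisfies (weight > 0.0); 338 satisfies (due_date > 0.0); 'new' satisfies (grade IN ('new', 'closed', 'archived')); 'x1' satisfies (email <> '').
No constraint is violated.

succeeds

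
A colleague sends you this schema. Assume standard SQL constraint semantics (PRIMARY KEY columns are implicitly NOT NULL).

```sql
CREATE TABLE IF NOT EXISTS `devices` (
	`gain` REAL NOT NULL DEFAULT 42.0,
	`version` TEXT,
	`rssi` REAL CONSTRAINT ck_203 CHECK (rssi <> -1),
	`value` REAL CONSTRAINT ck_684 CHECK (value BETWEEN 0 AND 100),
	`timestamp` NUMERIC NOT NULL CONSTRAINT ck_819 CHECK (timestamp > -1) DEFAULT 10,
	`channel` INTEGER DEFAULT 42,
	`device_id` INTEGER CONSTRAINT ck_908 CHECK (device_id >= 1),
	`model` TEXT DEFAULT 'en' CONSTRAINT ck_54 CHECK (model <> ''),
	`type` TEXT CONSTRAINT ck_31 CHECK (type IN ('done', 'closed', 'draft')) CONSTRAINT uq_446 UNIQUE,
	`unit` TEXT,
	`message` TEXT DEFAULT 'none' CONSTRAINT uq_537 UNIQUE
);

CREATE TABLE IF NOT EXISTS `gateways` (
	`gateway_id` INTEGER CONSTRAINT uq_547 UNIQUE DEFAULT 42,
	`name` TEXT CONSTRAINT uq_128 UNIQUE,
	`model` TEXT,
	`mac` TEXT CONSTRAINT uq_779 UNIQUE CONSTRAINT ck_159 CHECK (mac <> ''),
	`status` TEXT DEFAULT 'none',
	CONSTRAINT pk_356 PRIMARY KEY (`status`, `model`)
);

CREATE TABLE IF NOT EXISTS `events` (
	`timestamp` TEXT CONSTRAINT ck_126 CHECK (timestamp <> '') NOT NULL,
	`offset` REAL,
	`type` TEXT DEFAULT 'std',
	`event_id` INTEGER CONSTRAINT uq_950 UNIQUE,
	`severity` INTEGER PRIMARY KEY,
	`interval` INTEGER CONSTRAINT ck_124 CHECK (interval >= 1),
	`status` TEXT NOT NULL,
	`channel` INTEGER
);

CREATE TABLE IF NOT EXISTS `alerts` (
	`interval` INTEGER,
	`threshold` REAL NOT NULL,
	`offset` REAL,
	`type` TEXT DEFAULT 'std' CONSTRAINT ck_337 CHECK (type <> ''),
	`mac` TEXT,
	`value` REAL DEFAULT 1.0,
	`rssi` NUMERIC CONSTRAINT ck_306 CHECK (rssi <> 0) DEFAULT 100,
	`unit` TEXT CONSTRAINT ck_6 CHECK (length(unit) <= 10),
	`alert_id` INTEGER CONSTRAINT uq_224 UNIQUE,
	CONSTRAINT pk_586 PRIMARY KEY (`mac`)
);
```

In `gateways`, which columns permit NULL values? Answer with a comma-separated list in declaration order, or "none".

gateway_id, name, mac

- gateway_id: UNIQUE does not imply NOT NULL → nullable.
- name: UNIQUE does not imply NOT NULL → nullable.
- model: part of the PRIMARY KEY, which implies NOT NULL → not nullable.
- mac: CHECK does not forbid NULL (a CHECK constraint passes when its expression is NULL) → nullable.
- status: part of the PRIMARY KEY, which implies NOT NULL → not nullable.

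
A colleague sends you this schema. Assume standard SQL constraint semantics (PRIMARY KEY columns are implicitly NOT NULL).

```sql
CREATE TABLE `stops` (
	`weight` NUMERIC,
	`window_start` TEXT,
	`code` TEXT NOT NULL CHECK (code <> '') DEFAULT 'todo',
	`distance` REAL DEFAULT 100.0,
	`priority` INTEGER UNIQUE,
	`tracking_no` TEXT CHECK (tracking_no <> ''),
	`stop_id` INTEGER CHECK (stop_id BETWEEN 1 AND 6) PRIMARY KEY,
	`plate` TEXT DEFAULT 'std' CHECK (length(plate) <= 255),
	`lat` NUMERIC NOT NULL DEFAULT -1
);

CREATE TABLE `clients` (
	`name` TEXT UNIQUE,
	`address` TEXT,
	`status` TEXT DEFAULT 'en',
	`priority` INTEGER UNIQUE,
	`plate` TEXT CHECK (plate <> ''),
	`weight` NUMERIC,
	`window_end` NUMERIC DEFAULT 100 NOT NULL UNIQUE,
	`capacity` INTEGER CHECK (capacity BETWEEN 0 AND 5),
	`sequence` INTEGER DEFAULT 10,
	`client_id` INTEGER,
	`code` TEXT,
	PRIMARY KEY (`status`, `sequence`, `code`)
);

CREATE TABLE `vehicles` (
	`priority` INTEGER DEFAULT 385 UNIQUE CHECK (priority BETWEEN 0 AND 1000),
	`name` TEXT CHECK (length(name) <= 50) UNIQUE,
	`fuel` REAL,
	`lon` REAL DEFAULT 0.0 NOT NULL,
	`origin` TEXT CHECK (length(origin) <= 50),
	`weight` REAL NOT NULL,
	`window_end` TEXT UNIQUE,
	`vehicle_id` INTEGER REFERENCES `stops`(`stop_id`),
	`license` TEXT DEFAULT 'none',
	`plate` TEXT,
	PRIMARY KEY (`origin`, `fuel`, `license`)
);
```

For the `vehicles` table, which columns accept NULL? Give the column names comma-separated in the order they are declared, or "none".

- priority: CHECK does not forbid NULL (a CHECK constraint passes when its expression is NULL) → nullable.
- name: CHECK does not forbid NULL (a CHECK constraint passes when its expression is NULL) → nullable.
- fuel: part of the PRIMARY KEY, which implies NOT NULL → not nullable.
- lon: declared NOT NULL → not nullable.
- origin: part of the PRIMARY KEY, which implies NOT NULL → not nullable.
- weight: declared NOT NULL → not nullable.
- window_end: UNIQUE does not imply NOT NULL → nullable.
- vehicle_id: a foreign key column may be NULL unless separately constrained → nullable.
- license: part of the PRIMARY KEY, which implies NOT NULL → not nullable.
- plate: no NOT NULL constraint applies → nullable.

priority, name, window_end, vehicle_id, plate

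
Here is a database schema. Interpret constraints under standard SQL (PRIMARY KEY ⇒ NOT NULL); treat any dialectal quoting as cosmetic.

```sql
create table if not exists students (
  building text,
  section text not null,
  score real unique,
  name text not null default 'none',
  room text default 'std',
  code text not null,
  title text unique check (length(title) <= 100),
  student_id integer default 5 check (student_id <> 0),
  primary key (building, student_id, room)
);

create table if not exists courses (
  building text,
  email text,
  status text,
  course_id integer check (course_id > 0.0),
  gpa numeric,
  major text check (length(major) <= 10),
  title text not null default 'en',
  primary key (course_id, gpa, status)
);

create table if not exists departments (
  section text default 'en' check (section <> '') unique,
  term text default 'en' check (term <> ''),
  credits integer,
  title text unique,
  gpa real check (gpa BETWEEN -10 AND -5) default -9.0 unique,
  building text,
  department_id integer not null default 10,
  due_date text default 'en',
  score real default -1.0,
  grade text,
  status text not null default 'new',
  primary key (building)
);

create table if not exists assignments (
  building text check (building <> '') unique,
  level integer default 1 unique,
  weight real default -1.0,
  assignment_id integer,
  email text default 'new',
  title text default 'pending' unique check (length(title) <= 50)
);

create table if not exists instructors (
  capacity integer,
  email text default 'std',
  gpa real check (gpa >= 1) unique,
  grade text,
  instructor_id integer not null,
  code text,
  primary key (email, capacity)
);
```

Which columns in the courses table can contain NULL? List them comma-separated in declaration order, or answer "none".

building, email, major

- building: no NOT NULL constraint applies → nullable.
- email: no NOT NULL constraint applies → nullable.
- status: part of the PRIMARY KEY, which implies NOT NULL → not nullable.
- course_id: part of the PRIMARY KEY, which implies NOT NULL → not nullable.
- gpa: part of the PRIMARY KEY, which implies NOT NULL → not nullable.
- major: CHECK does not forbid NULL (a CHECK constraint passes when its expression is NULL) → nullable.
- title: declared NOT NULL → not nullable.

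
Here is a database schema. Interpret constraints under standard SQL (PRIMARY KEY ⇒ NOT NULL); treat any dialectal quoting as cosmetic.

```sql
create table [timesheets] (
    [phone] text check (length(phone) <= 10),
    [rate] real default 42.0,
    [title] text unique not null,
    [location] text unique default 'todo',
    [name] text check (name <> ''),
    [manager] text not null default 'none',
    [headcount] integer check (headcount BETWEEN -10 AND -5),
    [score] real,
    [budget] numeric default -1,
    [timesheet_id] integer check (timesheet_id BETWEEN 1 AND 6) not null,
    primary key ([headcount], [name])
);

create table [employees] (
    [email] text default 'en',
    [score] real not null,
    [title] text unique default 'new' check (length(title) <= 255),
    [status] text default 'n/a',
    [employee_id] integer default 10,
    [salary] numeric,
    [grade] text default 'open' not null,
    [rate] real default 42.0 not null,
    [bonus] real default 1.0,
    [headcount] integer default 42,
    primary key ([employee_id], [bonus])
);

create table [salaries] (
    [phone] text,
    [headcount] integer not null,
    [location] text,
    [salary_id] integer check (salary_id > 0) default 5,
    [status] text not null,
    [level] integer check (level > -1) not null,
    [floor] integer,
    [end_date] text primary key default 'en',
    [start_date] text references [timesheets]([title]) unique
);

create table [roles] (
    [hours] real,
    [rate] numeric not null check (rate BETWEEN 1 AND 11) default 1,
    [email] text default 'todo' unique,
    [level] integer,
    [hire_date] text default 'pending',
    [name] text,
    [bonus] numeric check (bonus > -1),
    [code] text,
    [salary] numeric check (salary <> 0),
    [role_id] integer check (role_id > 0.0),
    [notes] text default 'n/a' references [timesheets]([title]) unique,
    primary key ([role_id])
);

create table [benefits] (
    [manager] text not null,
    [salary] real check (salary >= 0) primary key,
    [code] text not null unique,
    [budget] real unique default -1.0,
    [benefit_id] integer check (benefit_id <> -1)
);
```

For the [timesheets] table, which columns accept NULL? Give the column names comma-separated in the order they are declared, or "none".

- phone: CHECK does not forbid NULL (a CHECK constraint passes when its expression is NULL) → nullable.
- rate: DEFAULT only fills an omitted column; an explicit NULL is still allowed → nullable.
- title: declared NOT NULL → not nullable.
- location: UNIQUE does not imply NOT NULL → nullable.
- name: part of the PRIMARY KEY, which implies NOT NULL → not nullable.
- manager: declared NOT NULL → not nullable.
- headcount: part of the PRIMARY KEY, which implies NOT NULL → not nullable.
- score: no NOT NULL constraint applies → nullable.
- budget: DEFAULT only fills an omitted column; an explicit NULL is still allowed → nullable.
- timesheet_id: declared NOT NULL → not nullable.

phone, rate, location, score, budget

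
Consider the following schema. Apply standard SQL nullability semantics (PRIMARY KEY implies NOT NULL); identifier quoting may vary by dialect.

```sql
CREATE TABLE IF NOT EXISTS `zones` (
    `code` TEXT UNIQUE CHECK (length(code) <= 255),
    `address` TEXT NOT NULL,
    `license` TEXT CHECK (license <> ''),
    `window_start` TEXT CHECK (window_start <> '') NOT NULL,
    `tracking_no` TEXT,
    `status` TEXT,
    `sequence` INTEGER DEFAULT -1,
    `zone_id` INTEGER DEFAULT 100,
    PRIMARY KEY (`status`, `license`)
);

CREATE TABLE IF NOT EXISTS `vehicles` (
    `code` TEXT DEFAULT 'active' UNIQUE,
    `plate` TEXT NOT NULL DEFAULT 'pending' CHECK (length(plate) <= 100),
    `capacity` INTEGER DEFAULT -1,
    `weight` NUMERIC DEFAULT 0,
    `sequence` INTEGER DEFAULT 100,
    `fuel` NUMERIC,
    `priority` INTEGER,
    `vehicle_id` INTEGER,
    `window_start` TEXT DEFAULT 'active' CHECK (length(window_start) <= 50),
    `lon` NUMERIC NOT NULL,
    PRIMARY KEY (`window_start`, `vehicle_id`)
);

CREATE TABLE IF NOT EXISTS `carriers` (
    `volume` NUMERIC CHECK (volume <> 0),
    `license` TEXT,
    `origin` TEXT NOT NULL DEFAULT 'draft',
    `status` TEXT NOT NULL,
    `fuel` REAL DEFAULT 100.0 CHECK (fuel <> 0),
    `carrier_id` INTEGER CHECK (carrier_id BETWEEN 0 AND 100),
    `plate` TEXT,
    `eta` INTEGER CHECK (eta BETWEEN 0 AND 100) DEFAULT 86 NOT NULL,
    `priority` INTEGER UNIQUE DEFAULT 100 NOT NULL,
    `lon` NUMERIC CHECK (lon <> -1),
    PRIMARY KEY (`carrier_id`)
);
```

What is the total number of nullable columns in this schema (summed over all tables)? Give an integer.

15

zones: 4 nullable (code, tracking_no, sequence, zone_id — PK (status, license) and explicit NOT NULL columns excluded).
vehicles: 6 nullable (code, capacity, weight, sequence, fuel, priority — PK (window_start, vehicle_id) and explicit NOT NULL columns excluded).
carriers: 5 nullable (volume, license, fuel, plate, lon — PK (carrier_id) and explicit NOT NULL columns excluded).
Total: 4 + 6 + 5 = 15.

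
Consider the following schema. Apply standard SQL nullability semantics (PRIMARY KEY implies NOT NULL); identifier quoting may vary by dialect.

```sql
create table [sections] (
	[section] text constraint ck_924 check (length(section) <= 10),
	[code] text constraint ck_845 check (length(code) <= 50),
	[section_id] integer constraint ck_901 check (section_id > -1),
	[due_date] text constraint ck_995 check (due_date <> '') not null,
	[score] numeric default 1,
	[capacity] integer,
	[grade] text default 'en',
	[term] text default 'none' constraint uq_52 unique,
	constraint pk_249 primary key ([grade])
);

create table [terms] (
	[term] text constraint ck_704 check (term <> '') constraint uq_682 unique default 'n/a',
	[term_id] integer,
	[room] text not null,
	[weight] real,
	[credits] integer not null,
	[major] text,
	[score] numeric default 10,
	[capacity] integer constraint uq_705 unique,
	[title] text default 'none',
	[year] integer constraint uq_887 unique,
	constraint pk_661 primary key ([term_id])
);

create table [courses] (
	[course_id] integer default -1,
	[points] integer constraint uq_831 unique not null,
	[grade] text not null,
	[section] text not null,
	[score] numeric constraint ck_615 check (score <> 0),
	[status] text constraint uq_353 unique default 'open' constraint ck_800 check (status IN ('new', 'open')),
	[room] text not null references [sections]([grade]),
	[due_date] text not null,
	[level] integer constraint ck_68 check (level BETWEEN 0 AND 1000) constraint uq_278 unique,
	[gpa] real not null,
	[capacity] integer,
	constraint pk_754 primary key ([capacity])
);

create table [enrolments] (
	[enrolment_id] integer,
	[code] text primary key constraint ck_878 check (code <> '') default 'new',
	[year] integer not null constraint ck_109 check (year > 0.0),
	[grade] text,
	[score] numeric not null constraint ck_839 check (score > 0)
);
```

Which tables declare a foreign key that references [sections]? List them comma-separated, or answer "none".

- courses.room references sections(grade).

courses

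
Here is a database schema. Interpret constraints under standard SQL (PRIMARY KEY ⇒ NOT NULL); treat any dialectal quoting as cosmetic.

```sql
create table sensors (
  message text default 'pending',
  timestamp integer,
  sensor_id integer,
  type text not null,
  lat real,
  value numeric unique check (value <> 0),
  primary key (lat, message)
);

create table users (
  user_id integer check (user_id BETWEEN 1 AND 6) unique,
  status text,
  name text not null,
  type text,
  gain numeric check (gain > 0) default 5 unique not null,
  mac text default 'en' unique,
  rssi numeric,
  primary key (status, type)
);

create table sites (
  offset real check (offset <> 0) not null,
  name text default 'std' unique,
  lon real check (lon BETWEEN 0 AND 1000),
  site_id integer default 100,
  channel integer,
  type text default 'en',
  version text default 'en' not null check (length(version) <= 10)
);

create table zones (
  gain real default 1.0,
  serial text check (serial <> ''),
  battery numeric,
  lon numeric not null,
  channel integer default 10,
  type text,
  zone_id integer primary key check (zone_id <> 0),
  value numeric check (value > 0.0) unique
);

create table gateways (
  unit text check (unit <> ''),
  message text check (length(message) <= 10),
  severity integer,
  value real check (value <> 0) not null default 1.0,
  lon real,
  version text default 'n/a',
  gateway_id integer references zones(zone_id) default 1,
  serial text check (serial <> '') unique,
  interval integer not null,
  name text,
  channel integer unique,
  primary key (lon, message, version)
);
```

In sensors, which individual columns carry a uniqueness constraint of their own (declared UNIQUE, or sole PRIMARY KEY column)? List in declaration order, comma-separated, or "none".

value

- message: part of a composite PRIMARY KEY — only the tuple is unique, not this column on its own.
- timestamp: no UNIQUE or single-column PK constraint.
- sensor_id: no UNIQUE or single-column PK constraint.
- type: no UNIQUE or single-column PK constraint.
- lat: part of a composite PRIMARY KEY — only the tuple is unique, not this column on its own.
- value: declared UNIQUE → unique.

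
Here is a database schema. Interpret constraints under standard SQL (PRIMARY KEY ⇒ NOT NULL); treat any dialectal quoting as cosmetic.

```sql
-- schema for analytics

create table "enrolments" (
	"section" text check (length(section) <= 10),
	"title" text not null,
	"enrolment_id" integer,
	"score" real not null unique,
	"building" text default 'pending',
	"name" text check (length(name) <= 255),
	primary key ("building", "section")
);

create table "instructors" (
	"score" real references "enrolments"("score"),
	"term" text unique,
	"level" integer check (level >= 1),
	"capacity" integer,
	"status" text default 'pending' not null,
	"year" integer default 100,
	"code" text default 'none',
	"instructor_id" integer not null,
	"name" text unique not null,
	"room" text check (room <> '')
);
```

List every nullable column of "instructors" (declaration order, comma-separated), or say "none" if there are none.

score, term, level, capacity, year, code, room

- score: a foreign key column may be NULL unless separately constrained → nullable.
- term: UNIQUE does not imply NOT NULL → nullable.
- level: CHECK does not forbid NULL (a CHECK constraint passes when its expression is NULL) → nullable.
- capacity: no NOT NULL constraint applies → nullable.
- status: declared NOT NULL → not nullable.
- year: DEFAULT only fills an omitted column; an explicit NULL is still allowed → nullable.
- code: DEFAULT only fills an omitted column; an explicit NULL is still allowed → nullable.
- instructor_id: declared NOT NULL → not nullable.
- name: declared NOT NULL → not nullable.
- room: CHECK does not forbid NULL (a CHECK constraint passes when its expression is NULL) → nullable.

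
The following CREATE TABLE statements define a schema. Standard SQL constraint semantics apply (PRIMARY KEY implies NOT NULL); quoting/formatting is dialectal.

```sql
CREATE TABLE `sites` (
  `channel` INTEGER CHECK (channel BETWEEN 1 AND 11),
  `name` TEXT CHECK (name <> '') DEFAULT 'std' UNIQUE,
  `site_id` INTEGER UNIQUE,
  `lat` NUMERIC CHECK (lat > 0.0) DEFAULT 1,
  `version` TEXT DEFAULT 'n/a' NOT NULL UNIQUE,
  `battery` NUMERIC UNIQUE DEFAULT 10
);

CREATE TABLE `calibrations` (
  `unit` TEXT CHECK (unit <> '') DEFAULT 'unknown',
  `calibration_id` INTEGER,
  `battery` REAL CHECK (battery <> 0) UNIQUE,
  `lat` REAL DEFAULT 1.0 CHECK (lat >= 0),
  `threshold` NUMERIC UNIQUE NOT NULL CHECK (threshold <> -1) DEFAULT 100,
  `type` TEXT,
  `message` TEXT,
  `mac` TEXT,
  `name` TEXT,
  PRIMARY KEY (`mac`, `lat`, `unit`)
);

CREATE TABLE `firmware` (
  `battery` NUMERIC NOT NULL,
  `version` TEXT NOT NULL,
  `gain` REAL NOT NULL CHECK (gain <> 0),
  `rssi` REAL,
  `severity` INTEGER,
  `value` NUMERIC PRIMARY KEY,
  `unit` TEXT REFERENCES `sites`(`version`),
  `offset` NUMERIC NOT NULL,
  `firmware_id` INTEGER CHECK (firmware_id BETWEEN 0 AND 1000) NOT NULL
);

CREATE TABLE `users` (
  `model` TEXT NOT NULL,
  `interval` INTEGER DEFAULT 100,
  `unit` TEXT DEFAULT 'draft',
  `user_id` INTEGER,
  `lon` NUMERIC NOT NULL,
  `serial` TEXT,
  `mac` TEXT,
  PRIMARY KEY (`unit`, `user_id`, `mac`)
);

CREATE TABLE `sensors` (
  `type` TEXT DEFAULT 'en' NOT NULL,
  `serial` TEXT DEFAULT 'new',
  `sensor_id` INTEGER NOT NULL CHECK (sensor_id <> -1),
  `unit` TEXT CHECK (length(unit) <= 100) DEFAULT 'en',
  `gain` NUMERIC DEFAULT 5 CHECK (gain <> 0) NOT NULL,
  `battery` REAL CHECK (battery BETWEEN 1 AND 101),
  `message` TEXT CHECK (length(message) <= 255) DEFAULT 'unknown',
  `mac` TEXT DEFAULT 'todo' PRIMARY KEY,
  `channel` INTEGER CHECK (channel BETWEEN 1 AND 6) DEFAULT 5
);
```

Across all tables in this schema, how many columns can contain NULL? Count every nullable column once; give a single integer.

sites: 5 nullable (channel, name, site_id, lat, battery — PK none and explicit NOT NULL columns excluded).
calibrations: 5 nullable (calibration_id, battery, type, message, name — PK (mac, lat, unit) and explicit NOT NULL columns excluded).
firmware: 3 nullable (rssi, severity, unit — PK (value) and explicit NOT NULL columns excluded).
users: 2 nullable (interval, serial — PK (unit, user_id, mac) and explicit NOT NULL columns excluded).
sensors: 5 nullable (serial, unit, battery, message, channel — PK (mac) and explicit NOT NULL columns excluded).
Total: 5 + 5 + 3 + 2 + 5 = 20.

20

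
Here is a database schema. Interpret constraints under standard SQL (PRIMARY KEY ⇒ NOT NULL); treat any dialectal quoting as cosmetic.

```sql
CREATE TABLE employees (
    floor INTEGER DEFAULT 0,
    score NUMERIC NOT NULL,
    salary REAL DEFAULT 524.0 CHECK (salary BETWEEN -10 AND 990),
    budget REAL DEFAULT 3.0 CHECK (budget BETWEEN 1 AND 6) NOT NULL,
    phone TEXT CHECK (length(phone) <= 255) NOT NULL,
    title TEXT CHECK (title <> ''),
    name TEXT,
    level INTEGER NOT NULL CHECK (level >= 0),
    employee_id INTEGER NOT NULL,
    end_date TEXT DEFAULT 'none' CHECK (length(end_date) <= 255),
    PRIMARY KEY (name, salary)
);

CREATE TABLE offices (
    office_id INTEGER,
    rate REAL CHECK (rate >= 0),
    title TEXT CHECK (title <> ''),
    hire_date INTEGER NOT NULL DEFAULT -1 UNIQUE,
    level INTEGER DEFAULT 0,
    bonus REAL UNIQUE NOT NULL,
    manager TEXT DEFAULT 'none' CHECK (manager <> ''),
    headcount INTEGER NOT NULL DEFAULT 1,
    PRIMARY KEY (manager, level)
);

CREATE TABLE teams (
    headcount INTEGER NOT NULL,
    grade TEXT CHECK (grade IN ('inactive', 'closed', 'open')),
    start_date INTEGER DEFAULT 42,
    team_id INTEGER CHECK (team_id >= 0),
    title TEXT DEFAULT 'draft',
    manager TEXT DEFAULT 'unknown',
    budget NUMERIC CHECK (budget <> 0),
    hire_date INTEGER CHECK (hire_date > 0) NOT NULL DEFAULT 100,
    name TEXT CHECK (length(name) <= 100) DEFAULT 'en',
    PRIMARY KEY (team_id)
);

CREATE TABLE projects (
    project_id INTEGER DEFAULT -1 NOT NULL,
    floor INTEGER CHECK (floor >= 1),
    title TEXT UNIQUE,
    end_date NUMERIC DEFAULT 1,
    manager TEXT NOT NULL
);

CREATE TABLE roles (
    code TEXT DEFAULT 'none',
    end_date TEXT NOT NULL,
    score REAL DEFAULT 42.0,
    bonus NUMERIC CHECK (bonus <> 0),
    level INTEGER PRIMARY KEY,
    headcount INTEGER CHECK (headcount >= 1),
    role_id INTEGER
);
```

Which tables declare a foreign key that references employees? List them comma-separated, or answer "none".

none

No REFERENCES clause anywhere in the schema names employees.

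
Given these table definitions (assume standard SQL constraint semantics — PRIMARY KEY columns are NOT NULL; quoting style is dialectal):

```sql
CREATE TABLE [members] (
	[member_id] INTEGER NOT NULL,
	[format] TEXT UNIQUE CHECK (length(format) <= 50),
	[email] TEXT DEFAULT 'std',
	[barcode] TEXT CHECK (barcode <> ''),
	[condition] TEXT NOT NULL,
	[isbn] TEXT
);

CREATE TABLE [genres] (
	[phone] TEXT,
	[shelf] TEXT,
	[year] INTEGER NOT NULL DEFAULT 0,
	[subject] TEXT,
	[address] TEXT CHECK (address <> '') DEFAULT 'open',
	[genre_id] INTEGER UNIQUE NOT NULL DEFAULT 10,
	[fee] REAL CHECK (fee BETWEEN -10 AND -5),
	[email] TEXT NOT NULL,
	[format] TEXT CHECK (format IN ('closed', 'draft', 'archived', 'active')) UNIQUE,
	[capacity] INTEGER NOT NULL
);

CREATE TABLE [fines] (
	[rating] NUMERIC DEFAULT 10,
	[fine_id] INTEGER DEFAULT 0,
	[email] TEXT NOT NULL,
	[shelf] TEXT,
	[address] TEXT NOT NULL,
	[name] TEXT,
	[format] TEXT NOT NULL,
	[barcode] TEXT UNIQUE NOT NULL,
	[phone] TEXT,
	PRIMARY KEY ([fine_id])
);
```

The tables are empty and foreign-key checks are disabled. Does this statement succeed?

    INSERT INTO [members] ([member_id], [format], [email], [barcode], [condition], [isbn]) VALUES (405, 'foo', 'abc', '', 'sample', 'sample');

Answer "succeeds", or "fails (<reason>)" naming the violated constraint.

The value '' for barcode violates CHECK (barcode <> '').

fails (CHECK on barcode)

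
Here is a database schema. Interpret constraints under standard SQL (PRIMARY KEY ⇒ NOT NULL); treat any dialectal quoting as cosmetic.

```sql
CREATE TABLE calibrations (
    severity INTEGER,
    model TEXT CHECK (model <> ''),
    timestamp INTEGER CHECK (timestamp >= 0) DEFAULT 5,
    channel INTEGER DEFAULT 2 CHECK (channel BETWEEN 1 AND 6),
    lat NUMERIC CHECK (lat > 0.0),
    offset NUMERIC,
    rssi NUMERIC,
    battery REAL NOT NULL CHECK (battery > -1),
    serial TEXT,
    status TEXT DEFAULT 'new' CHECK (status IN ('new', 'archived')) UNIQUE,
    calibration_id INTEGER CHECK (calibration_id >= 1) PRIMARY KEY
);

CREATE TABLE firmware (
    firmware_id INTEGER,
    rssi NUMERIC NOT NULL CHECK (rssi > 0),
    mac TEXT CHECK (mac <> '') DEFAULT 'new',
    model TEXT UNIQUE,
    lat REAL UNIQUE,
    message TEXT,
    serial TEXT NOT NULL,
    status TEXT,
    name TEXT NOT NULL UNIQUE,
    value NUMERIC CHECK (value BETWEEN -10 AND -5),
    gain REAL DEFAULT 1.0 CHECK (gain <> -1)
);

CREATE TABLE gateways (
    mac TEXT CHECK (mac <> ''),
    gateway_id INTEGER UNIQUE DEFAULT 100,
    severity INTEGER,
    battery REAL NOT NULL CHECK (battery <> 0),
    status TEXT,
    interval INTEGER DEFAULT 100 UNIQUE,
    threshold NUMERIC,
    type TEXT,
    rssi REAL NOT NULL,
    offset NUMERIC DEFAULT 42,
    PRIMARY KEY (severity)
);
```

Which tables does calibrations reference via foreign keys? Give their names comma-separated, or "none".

none

No column in calibrations has a REFERENCES clause.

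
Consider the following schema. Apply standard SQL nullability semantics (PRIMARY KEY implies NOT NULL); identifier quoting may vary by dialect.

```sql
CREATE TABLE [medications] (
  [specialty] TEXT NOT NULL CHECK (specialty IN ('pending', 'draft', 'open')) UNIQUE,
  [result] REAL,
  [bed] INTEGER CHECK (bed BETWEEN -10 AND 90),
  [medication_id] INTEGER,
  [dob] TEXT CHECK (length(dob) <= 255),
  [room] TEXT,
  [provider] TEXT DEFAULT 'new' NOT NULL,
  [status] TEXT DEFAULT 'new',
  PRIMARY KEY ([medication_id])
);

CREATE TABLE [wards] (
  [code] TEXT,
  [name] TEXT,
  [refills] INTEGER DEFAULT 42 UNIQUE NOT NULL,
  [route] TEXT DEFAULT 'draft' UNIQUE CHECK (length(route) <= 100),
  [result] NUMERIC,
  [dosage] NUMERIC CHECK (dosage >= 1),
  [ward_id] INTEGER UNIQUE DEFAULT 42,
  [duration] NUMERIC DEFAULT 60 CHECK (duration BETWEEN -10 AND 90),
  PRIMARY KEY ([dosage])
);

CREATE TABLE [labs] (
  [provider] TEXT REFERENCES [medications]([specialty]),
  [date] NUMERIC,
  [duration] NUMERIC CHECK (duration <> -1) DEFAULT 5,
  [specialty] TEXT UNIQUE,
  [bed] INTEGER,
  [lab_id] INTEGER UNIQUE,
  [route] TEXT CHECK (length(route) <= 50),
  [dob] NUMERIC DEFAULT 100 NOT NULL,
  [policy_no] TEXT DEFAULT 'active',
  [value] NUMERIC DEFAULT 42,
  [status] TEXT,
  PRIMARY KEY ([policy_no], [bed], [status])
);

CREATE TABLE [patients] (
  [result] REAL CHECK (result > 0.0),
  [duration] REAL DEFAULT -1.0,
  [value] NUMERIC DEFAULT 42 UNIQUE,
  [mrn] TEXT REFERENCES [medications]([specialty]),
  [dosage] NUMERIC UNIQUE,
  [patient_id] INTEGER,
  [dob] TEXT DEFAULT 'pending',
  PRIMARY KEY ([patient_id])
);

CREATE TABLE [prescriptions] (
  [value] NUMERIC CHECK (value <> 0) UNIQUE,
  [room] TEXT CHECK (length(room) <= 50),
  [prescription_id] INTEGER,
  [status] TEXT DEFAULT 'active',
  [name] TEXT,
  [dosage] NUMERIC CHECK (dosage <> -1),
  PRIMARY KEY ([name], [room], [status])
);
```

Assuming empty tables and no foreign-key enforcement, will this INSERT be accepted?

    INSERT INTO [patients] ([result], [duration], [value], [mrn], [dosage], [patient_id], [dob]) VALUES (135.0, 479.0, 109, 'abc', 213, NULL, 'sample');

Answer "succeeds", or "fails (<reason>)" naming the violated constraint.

patient_id is explicitly set to NULL, but patient_id is part of the PRIMARY KEY (implied NOT NULL).

fails (NOT NULL on patient_id)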